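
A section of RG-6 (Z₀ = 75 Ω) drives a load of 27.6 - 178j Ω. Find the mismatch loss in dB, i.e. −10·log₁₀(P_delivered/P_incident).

mismatch loss ≈ 7.07 dB

Γ = (-47.4 − j178)/(102.6 − j178), |Γ| = 0.897
|Γ|² = 0.804, so P_del/P_inc = 1 − |Γ|² = 0.196
ML = −10·log₁₀(1 − |Γ|²)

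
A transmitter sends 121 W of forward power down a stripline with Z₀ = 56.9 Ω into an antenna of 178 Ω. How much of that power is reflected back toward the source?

P_reflected ≈ 32.2 W

Γ = (178 − 56.9)/(178 + 56.9) = 0.516
|Γ|² = 0.266
P_refl = |Γ|²·P_inc = 32.2 W, P_del = (1 − |Γ|²)·P_inc = 88.8 W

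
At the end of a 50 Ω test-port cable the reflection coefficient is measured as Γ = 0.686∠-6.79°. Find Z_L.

Z_L ≈ 245 − j74.9 Ω

Z_L = Z_0·(1 + Γ)/(1 − Γ) = 50·(1.68 − j0.0811)/(0.319 + j0.0811)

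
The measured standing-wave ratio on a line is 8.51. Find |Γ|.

|Γ| ≈ 0.79

|Γ| = (S − 1)/(S + 1) = (8.51 − 1)/(8.51 + 1) = 7.51/9.51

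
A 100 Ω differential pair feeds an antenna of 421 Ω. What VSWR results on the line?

VSWR ≈ 4.21

Γ = (421 − 100)/(421 + 100) = 0.616
VSWR = (1 + 0.616)/(1 − 0.616)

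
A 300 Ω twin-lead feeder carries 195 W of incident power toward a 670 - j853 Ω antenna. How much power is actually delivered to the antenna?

P_delivered ≈ 94 W

|Γ| = |(370 − j853)/(970 − j853)| = 0.72
|Γ|² = 0.518
P_refl = |Γ|²·P_inc = 101 W, P_del = (1 − |Γ|²)·P_inc = 94 W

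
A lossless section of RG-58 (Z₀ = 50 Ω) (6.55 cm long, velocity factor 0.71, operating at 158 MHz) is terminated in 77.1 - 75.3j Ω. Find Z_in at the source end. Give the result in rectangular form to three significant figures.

Z_in ≈ 35.2 − j52 Ω

λ = v/f = 0.71·c / 158 MHz = 1.35 m
βl = 2π·l/λ = 2π × 0.0486 = 17.5°
tan(βl) = tan(17.5°) = 0.315
Z_in = Z_0·(Z_L + jZ_0·tanβl)/(Z_0 + jZ_L·tanβl)
     = 50·(77.1 − j59.5)/(73.7 + j24.3)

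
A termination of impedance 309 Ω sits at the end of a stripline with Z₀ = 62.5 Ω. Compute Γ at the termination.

Γ = 0.664

Γ = (Z_L − Z_0)/(Z_L + Z_0) = (309 − 62.5)/(309 + 62.5) = 246.5/371.5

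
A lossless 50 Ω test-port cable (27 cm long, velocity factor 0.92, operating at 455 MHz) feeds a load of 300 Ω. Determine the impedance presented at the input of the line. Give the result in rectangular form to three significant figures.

λ = v/f = 0.92·c / 455 MHz = 0.607 m
βl = 2π·l/λ = 2π × 0.445 = 160°
tan(βl) = tan(160°) = -0.359
Z_in = Z_0·(Z_L + jZ_0·tanβl)/(Z_0 + jZ_L·tanβl)
     = 50·(300 − j18)/(50 − j108)

Z_in ≈ 60 + j111 Ω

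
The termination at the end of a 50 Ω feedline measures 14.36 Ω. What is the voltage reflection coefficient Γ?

Γ = -0.554

Γ = (Z_L − Z_0)/(Z_L + Z_0) = (14.36 − 50)/(14.36 + 50) = -35.64/64.36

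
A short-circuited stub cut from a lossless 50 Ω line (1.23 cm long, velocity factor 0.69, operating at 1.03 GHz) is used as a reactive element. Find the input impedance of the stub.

λ = v/f = 0.69·c / 1.03 GHz = 0.201 m
βl = 2π·l/λ = 2π × 0.0612 = 22°
tan(βl) = 0.405
For a short-circuited stub, Z_in = jZ_0·tan(βl)

Z_in ≈ +j20.2 Ω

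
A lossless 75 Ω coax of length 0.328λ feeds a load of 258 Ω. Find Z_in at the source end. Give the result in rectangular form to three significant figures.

Z_in ≈ 27.3 + j35.8 Ω

βl = 2π × 0.328 = 118°
tan(βl) = tan(118°) = -1.87
Z_in = Z_0·(Z_L + jZ_0·tanβl)/(Z_0 + jZ_L·tanβl)
     = 75·(258 − j141)/(75 − j484)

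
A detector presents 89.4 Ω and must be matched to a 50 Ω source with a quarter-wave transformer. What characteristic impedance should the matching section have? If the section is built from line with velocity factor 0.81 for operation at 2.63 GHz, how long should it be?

Z_qwt = √(Z_0·R_L) = √(50 × 89.4) = √4470
λ = 0.81·c/f = 0.0924 m, so l = λ/4 = 0.0231 m

Z_qwt ≈ 66.9 Ω; length ≈ 2.31 cm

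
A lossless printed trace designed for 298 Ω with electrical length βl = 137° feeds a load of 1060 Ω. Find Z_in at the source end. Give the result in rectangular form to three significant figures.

Z_in ≈ 165 + j270 Ω

tan(βl) = tan(137°) = -0.933
Z_in = Z_0·(Z_L + jZ_0·tanβl)/(Z_0 + jZ_L·tanβl)
     = 298·(1060 − j278)/(298 − j988)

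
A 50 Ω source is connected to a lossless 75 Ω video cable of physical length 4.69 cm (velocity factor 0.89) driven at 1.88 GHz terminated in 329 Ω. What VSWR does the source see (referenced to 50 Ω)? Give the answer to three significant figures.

λ = v/f = 0.89·c / 1.88 GHz = 0.142 m
βl = 2π·l/λ = 2π × 0.33 = 119°
tan(βl) = -1.81
Z_in = Z_0·(Z_L + jZ_0·tanβl)/(Z_0 + jZ_L·tanβl) = 22 + j38.6 Ω
Γ_s = (Z_in − Z_s)/(Z_in + Z_s) = (-28 + j38.6)/(72 + j38.6), |Γ_s| = 0.584
VSWR = (1 + |Γ_s|)/(1 − |Γ_s|)

VSWR ≈ 3.81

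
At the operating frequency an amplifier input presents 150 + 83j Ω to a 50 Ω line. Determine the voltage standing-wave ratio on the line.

VSWR ≈ 4

Γ = (Z_L − Z_0)/(Z_L + Z_0) = (100 + j83)/(200 + j83)
|Γ| = 130/217 = 0.6
VSWR = (1 + |Γ|)/(1 − |Γ|) = 1.6/0.4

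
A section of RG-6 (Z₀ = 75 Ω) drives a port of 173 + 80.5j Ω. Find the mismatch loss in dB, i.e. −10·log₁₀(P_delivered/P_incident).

Γ = (98 + j80.5)/(248 + j80.5), |Γ| = 0.486
|Γ|² = 0.237, so P_del/P_inc = 1 − |Γ|² = 0.763
ML = −10·log₁₀(1 − |Γ|²)

mismatch loss ≈ 1.17 dB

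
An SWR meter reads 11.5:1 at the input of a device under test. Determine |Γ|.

|Γ| ≈ 0.84

|Γ| = (S − 1)/(S + 1) = (11.5 − 1)/(11.5 + 1) = 10.5/12.5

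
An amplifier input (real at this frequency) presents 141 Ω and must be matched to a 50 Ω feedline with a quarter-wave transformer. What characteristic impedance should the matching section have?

Z_qwt = √(Z_0·R_L) = √(50 × 141) = √7050

Z_qwt ≈ 84 Ω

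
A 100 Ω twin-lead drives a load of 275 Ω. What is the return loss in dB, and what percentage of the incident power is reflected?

RL ≈ 6.62 dB; 21.8% of incident power reflected

Γ = (275 − 100)/(275 + 100) = 0.467
RL = −20·log₁₀(0.467) = 6.62 dB
P_refl/P_inc = |Γ|² = 0.218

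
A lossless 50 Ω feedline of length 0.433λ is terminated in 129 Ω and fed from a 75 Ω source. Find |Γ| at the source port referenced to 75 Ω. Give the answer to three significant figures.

βl = 2π × 0.433 = 156°
tan(βl) = -0.448
Z_in = Z_0·(Z_L + jZ_0·tanβl)/(Z_0 + jZ_L·tanβl) = 66.3 + j54.2 Ω
Γ_s = (Z_in − Z_s)/(Z_in + Z_s) = (-8.66 + j54.2)/(141 + j54.2), |Γ_s| = 0.363

|Γ| ≈ 0.363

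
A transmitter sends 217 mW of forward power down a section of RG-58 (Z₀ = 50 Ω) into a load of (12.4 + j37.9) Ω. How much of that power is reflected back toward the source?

|Γ| = |(-37.6 + j37.9)/(62.4 + j37.9)| = 0.731
|Γ|² = 0.535
P_refl = |Γ|²·P_inc = 116 mW, P_del = (1 − |Γ|²)·P_inc = 101 mW

P_reflected ≈ 116 mW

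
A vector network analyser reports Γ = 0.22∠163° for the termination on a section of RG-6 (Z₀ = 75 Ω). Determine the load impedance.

Z_L = Z_0·(1 + Γ)/(1 − Γ) = 75·(0.79 + j0.0643)/(1.21 − j0.0643)

Z_L ≈ 48.6 + j6.57 Ω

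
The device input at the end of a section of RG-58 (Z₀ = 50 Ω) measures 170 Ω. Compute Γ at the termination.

Γ = (Z_L − Z_0)/(Z_L + Z_0) = (170 − 50)/(170 + 50) = 120/220

Γ = 0.545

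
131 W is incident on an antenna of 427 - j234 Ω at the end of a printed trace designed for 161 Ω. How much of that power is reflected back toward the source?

P_reflected ≈ 41.1 W

|Γ| = |(266 − j234)/(588 − j234)| = 0.56
|Γ|² = 0.313
P_refl = |Γ|²·P_inc = 41.1 W, P_del = (1 − |Γ|²)·P_inc = 89.9 W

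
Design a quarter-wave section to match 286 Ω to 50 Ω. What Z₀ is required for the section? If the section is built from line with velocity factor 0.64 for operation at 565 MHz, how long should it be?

Z_qwt ≈ 120 Ω; length ≈ 8.5 cm

Z_qwt = √(Z_0·R_L) = √(50 × 286) = √14300
λ = 0.64·c/f = 0.34 m, so l = λ/4 = 0.085 m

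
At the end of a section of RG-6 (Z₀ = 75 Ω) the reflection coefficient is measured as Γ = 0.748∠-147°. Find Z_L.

Z_L = Z_0·(1 + Γ)/(1 − Γ) = 75·(0.373 − j0.407)/(1.63 + j0.407)

Z_L ≈ 11.7 − j21.7 Ω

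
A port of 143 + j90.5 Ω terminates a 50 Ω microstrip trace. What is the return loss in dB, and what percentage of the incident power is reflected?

Γ = (93 + j90.5)/(193 + j90.5), |Γ| = 0.609
RL = −20·log₁₀(0.609) = 4.31 dB
P_refl/P_inc = |Γ|² = 0.371

RL ≈ 4.31 dB; 37.1% of incident power reflected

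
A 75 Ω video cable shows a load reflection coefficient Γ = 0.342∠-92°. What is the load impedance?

Z_L ≈ 58.1 − j44.9 Ω

Z_L = Z_0·(1 + Γ)/(1 − Γ) = 75·(0.988 − j0.342)/(1.01 + j0.342)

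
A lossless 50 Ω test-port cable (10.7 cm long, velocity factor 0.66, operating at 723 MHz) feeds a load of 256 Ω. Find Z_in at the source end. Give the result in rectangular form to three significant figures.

λ = v/f = 0.66·c / 723 MHz = 0.274 m
βl = 2π·l/λ = 2π × 0.391 = 141°
tan(βl) = tan(141°) = -0.82
Z_in = Z_0·(Z_L + jZ_0·tanβl)/(Z_0 + jZ_L·tanβl)
     = 50·(256 − j41)/(50 − j210)

Z_in ≈ 23 + j55.5 Ω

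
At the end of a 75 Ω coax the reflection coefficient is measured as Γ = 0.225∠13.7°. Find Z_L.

Z_L = Z_0·(1 + Γ)/(1 − Γ) = 75·(1.22 + j0.0533)/(0.781 − j0.0533)

Z_L ≈ 116 + j13 Ω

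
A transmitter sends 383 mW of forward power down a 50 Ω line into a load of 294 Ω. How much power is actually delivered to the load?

Γ = (294 − 50)/(294 + 50) = 0.709
|Γ|² = 0.503
P_refl = |Γ|²·P_inc = 193 mW, P_del = (1 − |Γ|²)·P_inc = 190 mW

P_delivered ≈ 190 mW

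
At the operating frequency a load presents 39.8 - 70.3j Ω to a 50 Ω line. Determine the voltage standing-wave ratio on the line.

Γ = (Z_L − Z_0)/(Z_L + Z_0) = (-10.2 − j70.3)/(89.8 − j70.3)
|Γ| = 71/114 = 0.623
VSWR = (1 + |Γ|)/(1 − |Γ|) = 1.62/0.377

VSWR ≈ 4.3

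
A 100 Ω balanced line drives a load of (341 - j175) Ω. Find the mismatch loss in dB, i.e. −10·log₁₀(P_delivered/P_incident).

Γ = (241 − j175)/(441 − j175), |Γ| = 0.628
|Γ|² = 0.394, so P_del/P_inc = 1 − |Γ|² = 0.606
ML = −10·log₁₀(1 − |Γ|²)

mismatch loss ≈ 2.18 dB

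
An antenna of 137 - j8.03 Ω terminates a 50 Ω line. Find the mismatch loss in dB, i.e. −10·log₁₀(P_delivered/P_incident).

mismatch loss ≈ 1.07 dB

Γ = (87 − j8.03)/(187 − j8.03), |Γ| = 0.467
|Γ|² = 0.218, so P_del/P_inc = 1 − |Γ|² = 0.782
ML = −10·log₁₀(1 − |Γ|²)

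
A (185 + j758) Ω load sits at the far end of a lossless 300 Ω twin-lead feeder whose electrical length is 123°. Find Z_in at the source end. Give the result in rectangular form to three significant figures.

tan(βl) = tan(123°) = -1.54
Z_in = Z_0·(Z_L + jZ_0·tanβl)/(Z_0 + jZ_L·tanβl)
     = 300·(185 + j296)/(1470 − j285)

Z_in ≈ 25.1 + j65.4 Ω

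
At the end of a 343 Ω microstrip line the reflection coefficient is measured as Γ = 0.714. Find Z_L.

Z_L ≈ 2060 Ω

Z_L = Z_0·(1 + Γ)/(1 − Γ) = 343·(1.71)/(0.286)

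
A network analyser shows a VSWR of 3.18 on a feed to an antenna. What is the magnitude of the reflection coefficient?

|Γ| = (S − 1)/(S + 1) = (3.18 − 1)/(3.18 + 1) = 2.18/4.18

|Γ| ≈ 0.522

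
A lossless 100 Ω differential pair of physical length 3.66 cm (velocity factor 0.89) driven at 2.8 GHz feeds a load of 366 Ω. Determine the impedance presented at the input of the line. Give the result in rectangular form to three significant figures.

λ = v/f = 0.89·c / 2.8 GHz = 0.0954 m
βl = 2π·l/λ = 2π × 0.384 = 138°
tan(βl) = tan(138°) = -0.895
Z_in = Z_0·(Z_L + jZ_0·tanβl)/(Z_0 + jZ_L·tanβl)
     = 100·(366 − j89.5)/(100 − j328)

Z_in ≈ 56.2 + j94.6 Ω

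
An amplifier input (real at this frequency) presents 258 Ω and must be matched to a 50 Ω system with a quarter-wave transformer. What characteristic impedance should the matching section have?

Z_qwt = √(Z_0·R_L) = √(50 × 258) = √12900

Z_qwt ≈ 114 Ω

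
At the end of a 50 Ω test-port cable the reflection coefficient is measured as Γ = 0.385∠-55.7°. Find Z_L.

Z_L ≈ 59.6 − j44.5 Ω

Z_L = Z_0·(1 + Γ)/(1 − Γ) = 50·(1.22 − j0.318)/(0.783 + j0.318)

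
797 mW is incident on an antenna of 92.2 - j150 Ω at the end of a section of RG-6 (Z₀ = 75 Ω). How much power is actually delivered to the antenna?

P_delivered ≈ 437 mW

|Γ| = |(17.2 − j150)/(167.2 − j150)| = 0.672
|Γ|² = 0.452
P_refl = |Γ|²·P_inc = 360 mW, P_del = (1 − |Γ|²)·P_inc = 437 mW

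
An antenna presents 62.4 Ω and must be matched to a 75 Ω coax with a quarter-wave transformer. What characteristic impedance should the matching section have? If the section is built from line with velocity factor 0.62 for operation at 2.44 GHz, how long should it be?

Z_qwt = √(Z_0·R_L) = √(75 × 62.4) = √4680
λ = 0.62·c/f = 0.0762 m, so l = λ/4 = 0.0191 m

Z_qwt ≈ 68.4 Ω; length ≈ 1.91 cm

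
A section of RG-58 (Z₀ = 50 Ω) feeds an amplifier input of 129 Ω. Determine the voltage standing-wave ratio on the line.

Γ = (129 − 50)/(129 + 50) = 0.441
VSWR = (1 + 0.441)/(1 − 0.441)

VSWR ≈ 2.58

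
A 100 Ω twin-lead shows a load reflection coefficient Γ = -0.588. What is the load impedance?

Z_L = Z_0·(1 + Γ)/(1 − Γ) = 100·(0.412)/(1.59)

Z_L ≈ 25.9 Ω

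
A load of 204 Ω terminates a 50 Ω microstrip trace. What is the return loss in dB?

RL ≈ 4.35 dB

Γ = (204 − 50)/(204 + 50) = 0.606
RL = −20·log₁₀|Γ| = −20·log₁₀(0.606)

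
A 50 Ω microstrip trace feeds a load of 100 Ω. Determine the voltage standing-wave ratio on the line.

VSWR ≈ 2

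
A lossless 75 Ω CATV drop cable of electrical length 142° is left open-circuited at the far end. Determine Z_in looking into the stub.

Z_in ≈ +j96 Ω

tan(βl) = -0.781
For an open-circuited stub, Z_in = −jZ_0·cot(βl) = −jZ_0/tan(βl)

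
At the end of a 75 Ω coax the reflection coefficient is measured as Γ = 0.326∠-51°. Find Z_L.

Z_L ≈ 96.3 − j54.6 Ω

Z_L = Z_0·(1 + Γ)/(1 − Γ) = 75·(1.21 − j0.253)/(0.795 + j0.253)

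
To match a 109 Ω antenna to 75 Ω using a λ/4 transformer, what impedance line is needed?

Z_qwt = √(Z_0·R_L) = √(75 × 109) = √8175

Z_qwt ≈ 90.4 Ω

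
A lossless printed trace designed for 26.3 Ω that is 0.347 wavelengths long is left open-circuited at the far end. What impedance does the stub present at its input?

βl = 2π × 0.347 = 125°
tan(βl) = -1.43
For an open-circuited stub, Z_in = −jZ_0·cot(βl) = −jZ_0/tan(βl)

Z_in ≈ +j18.4 Ω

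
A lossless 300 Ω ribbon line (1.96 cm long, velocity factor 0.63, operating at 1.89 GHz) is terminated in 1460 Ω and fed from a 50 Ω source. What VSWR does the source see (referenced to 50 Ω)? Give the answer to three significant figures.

VSWR ≈ 4.85

λ = v/f = 0.63·c / 1.89 GHz = 0.1 m
βl = 2π·l/λ = 2π × 0.196 = 70.6°
tan(βl) = 2.83
Z_in = Z_0·(Z_L + jZ_0·tanβl)/(Z_0 + jZ_L·tanβl) = 69 − j101 Ω
Γ_s = (Z_in − Z_s)/(Z_in + Z_s) = (19 − j101)/(119 − j101), |Γ_s| = 0.658
VSWR = (1 + |Γ_s|)/(1 − |Γ_s|)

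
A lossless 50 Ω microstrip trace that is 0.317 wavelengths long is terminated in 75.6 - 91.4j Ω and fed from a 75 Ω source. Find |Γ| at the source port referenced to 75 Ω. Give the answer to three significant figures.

βl = 2π × 0.317 = 114°
tan(βl) = -2.23
Z_in = Z_0·(Z_L + jZ_0·tanβl)/(Z_0 + jZ_L·tanβl) = 21.7 + j42.2 Ω
Γ_s = (Z_in − Z_s)/(Z_in + Z_s) = (-53.3 + j42.2)/(96.7 + j42.2), |Γ_s| = 0.645

|Γ| ≈ 0.645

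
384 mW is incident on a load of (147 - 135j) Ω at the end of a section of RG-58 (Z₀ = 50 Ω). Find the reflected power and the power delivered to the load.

P_reflected ≈ 186 mW; P_delivered ≈ 198 mW

|Γ| = |(97 − j135)/(197 − j135)| = 0.696
|Γ|² = 0.485
P_refl = |Γ|²·P_inc = 186 mW, P_del = (1 − |Γ|²)·P_inc = 198 mW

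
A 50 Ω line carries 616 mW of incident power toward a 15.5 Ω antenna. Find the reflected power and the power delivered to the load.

Γ = (15.5 − 50)/(15.5 + 50) = -0.527
|Γ|² = 0.277
P_refl = |Γ|²·P_inc = 171 mW, P_del = (1 − |Γ|²)·P_inc = 445 mW

P_reflected ≈ 171 mW; P_delivered ≈ 445 mW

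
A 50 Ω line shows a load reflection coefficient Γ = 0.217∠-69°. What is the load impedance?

Z_L ≈ 53.4 − j22.7 Ω

Z_L = Z_0·(1 + Γ)/(1 − Γ) = 50·(1.08 − j0.203)/(0.922 + j0.203)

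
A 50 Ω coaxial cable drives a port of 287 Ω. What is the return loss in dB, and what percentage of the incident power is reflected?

Γ = (287 − 50)/(287 + 50) = 0.703
RL = −20·log₁₀(0.703) = 3.06 dB
P_refl/P_inc = |Γ|² = 0.495

RL ≈ 3.06 dB; 49.5% of incident power reflected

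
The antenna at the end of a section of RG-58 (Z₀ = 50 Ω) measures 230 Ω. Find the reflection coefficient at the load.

Γ = (Z_L − Z_0)/(Z_L + Z_0) = (230 − 50)/(230 + 50) = 180/280

Γ = 0.643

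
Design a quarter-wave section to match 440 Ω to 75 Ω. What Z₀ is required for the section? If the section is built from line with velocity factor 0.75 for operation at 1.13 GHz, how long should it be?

Z_qwt ≈ 182 Ω; length ≈ 4.98 cm

Z_qwt = √(Z_0·R_L) = √(75 × 440) = √33000
λ = 0.75·c/f = 0.199 m, so l = λ/4 = 0.0498 m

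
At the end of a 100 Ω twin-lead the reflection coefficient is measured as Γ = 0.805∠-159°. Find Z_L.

Z_L = Z_0·(1 + Γ)/(1 − Γ) = 100·(0.248 − j0.288)/(1.75 + j0.288)

Z_L ≈ 11.2 − j18.3 Ω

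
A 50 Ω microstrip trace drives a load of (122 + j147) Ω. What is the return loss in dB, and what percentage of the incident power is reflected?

RL ≈ 2.81 dB; 52.3% of incident power reflected

Γ = (72 + j147)/(172 + j147), |Γ| = 0.723
RL = −20·log₁₀(0.723) = 2.81 dB
P_refl/P_inc = |Γ|² = 0.523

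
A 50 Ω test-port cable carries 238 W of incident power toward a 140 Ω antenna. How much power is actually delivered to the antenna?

Γ = (140 − 50)/(140 + 50) = 0.474
|Γ|² = 0.224
P_refl = |Γ|²·P_inc = 53.4 W, P_del = (1 − |Γ|²)·P_inc = 185 W

P_delivered ≈ 185 W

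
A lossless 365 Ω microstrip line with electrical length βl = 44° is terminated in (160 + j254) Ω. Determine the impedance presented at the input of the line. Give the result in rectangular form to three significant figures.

Z_in ≈ 1080 + j457 Ω

tan(βl) = tan(44°) = 0.966
Z_in = Z_0·(Z_L + jZ_0·tanβl)/(Z_0 + jZ_L·tanβl)
     = 365·(160 + j606)/(120 + j155)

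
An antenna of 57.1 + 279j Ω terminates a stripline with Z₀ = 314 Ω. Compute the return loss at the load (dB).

RL ≈ 1.76 dB

Γ = (-256.9 + j279)/(371.1 + j279), |Γ| = 0.817
RL = −20·log₁₀|Γ| = −20·log₁₀(0.817)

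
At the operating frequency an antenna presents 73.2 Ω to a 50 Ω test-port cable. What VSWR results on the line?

Γ = (73.2 − 50)/(73.2 + 50) = 0.188
VSWR = (1 + 0.188)/(1 − 0.188)

VSWR ≈ 1.46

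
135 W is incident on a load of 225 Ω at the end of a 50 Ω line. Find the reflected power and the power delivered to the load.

P_reflected ≈ 54.7 W; P_delivered ≈ 80.3 W

Γ = (225 − 50)/(225 + 50) = 0.636
|Γ|² = 0.405
P_refl = |Γ|²·P_inc = 54.7 W, P_del = (1 − |Γ|²)·P_inc = 80.3 W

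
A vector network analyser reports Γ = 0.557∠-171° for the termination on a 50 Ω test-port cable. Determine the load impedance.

Z_L ≈ 14.3 − j3.61 Ω

Z_L = Z_0·(1 + Γ)/(1 − Γ) = 50·(0.45 − j0.0871)/(1.55 + j0.0871)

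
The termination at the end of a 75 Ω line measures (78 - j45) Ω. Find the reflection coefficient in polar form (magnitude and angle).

Γ ≈ 0.283 ∠ -69.8°

Γ = (Z_L − Z_0)/(Z_L + Z_0) = (3 − j45)/(153 − j45)
|Γ| = 45.1/159 = 0.283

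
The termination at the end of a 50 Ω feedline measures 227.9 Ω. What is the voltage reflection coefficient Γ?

Γ = (Z_L − Z_0)/(Z_L + Z_0) = (227.9 − 50)/(227.9 + 50) = 177.9/277.9

Γ = 0.64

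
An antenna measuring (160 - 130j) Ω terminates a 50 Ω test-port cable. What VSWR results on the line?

Γ = (Z_L − Z_0)/(Z_L + Z_0) = (110 − j130)/(210 − j130)
|Γ| = 170/247 = 0.689
VSWR = (1 + |Γ|)/(1 − |Γ|) = 1.69/0.311

VSWR ≈ 5.44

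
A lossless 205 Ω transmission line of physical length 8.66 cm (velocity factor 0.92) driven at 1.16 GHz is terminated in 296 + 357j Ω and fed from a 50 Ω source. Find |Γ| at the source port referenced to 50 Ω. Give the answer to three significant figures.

|Γ| ≈ 0.561

λ = v/f = 0.92·c / 1.16 GHz = 0.238 m
βl = 2π·l/λ = 2π × 0.364 = 131°
tan(βl) = -1.15
Z_in = Z_0·(Z_L + jZ_0·tanβl)/(Z_0 + jZ_L·tanβl) = 58.4 + j72.7 Ω
Γ_s = (Z_in − Z_s)/(Z_in + Z_s) = (8.41 + j72.7)/(108 + j72.7), |Γ_s| = 0.561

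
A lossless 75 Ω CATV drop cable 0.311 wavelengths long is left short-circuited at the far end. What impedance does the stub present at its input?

βl = 2π × 0.311 = 112°
tan(βl) = -2.48
For a short-circuited stub, Z_in = jZ_0·tan(βl)

Z_in ≈ −j186 Ω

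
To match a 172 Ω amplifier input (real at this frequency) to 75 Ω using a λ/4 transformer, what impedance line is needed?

Z_qwt = √(Z_0·R_L) = √(75 × 172) = √12900

Z_qwt ≈ 114 Ω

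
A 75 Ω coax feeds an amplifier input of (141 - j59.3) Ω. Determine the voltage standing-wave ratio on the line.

Γ = (Z_L − Z_0)/(Z_L + Z_0) = (66 − j59.3)/(216 − j59.3)
|Γ| = 88.7/224 = 0.396
VSWR = (1 + |Γ|)/(1 − |Γ|) = 1.4/0.604

VSWR ≈ 2.31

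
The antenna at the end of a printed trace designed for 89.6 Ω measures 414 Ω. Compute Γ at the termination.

Γ = 0.644

Γ = (Z_L − Z_0)/(Z_L + Z_0) = (414 − 89.6)/(414 + 89.6) = 324.4/503.6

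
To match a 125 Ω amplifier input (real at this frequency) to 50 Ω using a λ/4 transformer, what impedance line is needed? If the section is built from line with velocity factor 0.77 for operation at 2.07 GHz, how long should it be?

Z_qwt = √(Z_0·R_L) = √(50 × 125) = √6250
λ = 0.77·c/f = 0.112 m, so l = λ/4 = 0.0279 m

Z_qwt ≈ 79.1 Ω; length ≈ 2.79 cm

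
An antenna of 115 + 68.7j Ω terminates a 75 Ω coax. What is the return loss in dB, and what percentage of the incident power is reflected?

RL ≈ 8.1 dB; 15.5% of incident power reflected

Γ = (40 + j68.7)/(190 + j68.7), |Γ| = 0.393
RL = −20·log₁₀(0.393) = 8.1 dB
P_refl/P_inc = |Γ|² = 0.155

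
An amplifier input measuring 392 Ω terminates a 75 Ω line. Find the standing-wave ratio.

For a purely resistive load, VSWR = R_L/Z_0 or Z_0/R_L (whichever > 1) = 392/75

VSWR ≈ 5.23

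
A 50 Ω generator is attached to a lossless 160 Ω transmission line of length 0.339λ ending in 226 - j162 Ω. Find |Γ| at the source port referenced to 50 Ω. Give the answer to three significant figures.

|Γ| ≈ 0.705

βl = 2π × 0.339 = 122°
tan(βl) = -1.6
Z_in = Z_0·(Z_L + jZ_0·tanβl)/(Z_0 + jZ_L·tanβl) = 147 + j140 Ω
Γ_s = (Z_in − Z_s)/(Z_in + Z_s) = (96.7 + j140)/(197 + j140), |Γ_s| = 0.705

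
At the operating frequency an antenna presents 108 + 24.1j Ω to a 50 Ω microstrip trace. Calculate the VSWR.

Γ = (Z_L − Z_0)/(Z_L + Z_0) = (58 + j24.1)/(158 + j24.1)
|Γ| = 62.8/160 = 0.393
VSWR = (1 + |Γ|)/(1 − |Γ|) = 1.39/0.607

VSWR ≈ 2.29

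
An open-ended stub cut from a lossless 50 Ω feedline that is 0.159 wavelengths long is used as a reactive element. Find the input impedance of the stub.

βl = 2π × 0.159 = 57.2°
tan(βl) = 1.55
For an open-ended stub, Z_in = −jZ_0·cot(βl) = −jZ_0/tan(βl)

Z_in ≈ −j32.2 Ω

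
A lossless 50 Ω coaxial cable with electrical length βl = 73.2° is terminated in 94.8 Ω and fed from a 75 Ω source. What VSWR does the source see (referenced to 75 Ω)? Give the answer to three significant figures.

VSWR ≈ 2.73

tan(βl) = 3.31
Z_in = Z_0·(Z_L + jZ_0·tanβl)/(Z_0 + jZ_L·tanβl) = 28.1 − j10.6 Ω
Γ_s = (Z_in − Z_s)/(Z_in + Z_s) = (-46.9 − j10.6)/(103 − j10.6), |Γ_s| = 0.464
VSWR = (1 + |Γ_s|)/(1 − |Γ_s|)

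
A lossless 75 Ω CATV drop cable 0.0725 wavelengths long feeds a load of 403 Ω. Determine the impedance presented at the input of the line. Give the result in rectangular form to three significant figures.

Z_in ≈ 63 − j129 Ω

βl = 2π × 0.0725 = 26.1°
tan(βl) = tan(26.1°) = 0.49
Z_in = Z_0·(Z_L + jZ_0·tanβl)/(Z_0 + jZ_L·tanβl)
     = 75·(403 + j36.7)/(75 + j197)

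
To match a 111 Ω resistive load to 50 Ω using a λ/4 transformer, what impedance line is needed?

Z_qwt = √(Z_0·R_L) = √(50 × 111) = √5550

Z_qwt ≈ 74.5 Ω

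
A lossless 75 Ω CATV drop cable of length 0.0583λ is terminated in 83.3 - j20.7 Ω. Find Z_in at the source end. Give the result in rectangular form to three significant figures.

Z_in ≈ 68 − j18.9 Ω

βl = 2π × 0.0583 = 21°
tan(βl) = tan(21°) = 0.384
Z_in = Z_0·(Z_L + jZ_0·tanβl)/(Z_0 + jZ_L·tanβl)
     = 75·(83.3 + j8.07)/(82.9 + j32)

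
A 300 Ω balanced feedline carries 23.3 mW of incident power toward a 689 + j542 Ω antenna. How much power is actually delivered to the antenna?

P_delivered ≈ 15.1 mW

|Γ| = |(389 + j542)/(989 + j542)| = 0.592
|Γ|² = 0.35
P_refl = |Γ|²·P_inc = 8.15 mW, P_del = (1 − |Γ|²)·P_inc = 15.1 mW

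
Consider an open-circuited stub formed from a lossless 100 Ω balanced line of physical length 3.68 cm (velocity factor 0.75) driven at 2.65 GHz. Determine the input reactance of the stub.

X_in ≈ 225 Ω (inductive)

λ = v/f = 0.75·c / 2.65 GHz = 0.0849 m
βl = 2π·l/λ = 2π × 0.433 = 156°
tan(βl) = -0.445
For an open-circuited stub, Z_in = −jZ_0·cot(βl) = −jZ_0/tan(βl)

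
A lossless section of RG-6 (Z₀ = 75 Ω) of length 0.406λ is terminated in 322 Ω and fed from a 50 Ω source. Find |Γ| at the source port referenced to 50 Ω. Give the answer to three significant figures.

βl = 2π × 0.406 = 146°
tan(βl) = -0.67
Z_in = Z_0·(Z_L + jZ_0·tanβl)/(Z_0 + jZ_L·tanβl) = 50.3 + j94.4 Ω
Γ_s = (Z_in − Z_s)/(Z_in + Z_s) = (0.265 + j94.4)/(100 + j94.4), |Γ_s| = 0.686

|Γ| ≈ 0.686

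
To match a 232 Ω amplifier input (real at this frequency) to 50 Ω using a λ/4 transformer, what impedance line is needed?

Z_qwt = √(Z_0·R_L) = √(50 × 232) = √11600

Z_qwt ≈ 108 Ω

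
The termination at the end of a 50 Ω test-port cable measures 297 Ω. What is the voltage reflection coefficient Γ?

Γ = (Z_L − Z_0)/(Z_L + Z_0) = (297 − 50)/(297 + 50) = 247/347

Γ = 0.712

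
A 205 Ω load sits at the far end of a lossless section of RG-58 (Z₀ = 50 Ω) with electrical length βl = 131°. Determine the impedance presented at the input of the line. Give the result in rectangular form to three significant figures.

tan(βl) = tan(131°) = -1.15
Z_in = Z_0·(Z_L + jZ_0·tanβl)/(Z_0 + jZ_L·tanβl)
     = 50·(205 − j57.5)/(50 − j236)

Z_in ≈ 20.5 + j39.1 Ω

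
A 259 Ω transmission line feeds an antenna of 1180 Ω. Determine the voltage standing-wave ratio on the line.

VSWR ≈ 4.56

Γ = (1180 − 259)/(1180 + 259) = 0.64
VSWR = (1 + 0.64)/(1 − 0.64)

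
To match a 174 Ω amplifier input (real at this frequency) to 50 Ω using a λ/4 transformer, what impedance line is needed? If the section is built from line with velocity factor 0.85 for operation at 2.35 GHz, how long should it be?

Z_qwt = √(Z_0·R_L) = √(50 × 174) = √8700
λ = 0.85·c/f = 0.109 m, so l = λ/4 = 0.0271 m

Z_qwt ≈ 93.3 Ω; length ≈ 2.71 cm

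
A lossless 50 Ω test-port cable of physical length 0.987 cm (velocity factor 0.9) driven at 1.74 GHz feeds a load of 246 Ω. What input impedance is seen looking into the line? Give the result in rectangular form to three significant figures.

Z_in ≈ 54.5 − j92.1 Ω

λ = v/f = 0.9·c / 1.74 GHz = 0.155 m
βl = 2π·l/λ = 2π × 0.0636 = 22.9°
tan(βl) = tan(22.9°) = 0.422
Z_in = Z_0·(Z_L + jZ_0·tanβl)/(Z_0 + jZ_L·tanβl)
     = 50·(246 + j21.1)/(50 + j104)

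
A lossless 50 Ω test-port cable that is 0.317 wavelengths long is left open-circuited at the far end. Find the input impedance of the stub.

βl = 2π × 0.317 = 114°
tan(βl) = -2.23
For an open-circuited stub, Z_in = −jZ_0·cot(βl) = −jZ_0/tan(βl)

Z_in ≈ +j22.4 Ω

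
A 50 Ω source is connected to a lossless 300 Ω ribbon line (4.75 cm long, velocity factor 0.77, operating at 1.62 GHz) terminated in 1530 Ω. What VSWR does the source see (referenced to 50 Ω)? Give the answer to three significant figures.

λ = v/f = 0.77·c / 1.62 GHz = 0.143 m
βl = 2π·l/λ = 2π × 0.333 = 120°
tan(βl) = -1.74
Z_in = Z_0·(Z_L + jZ_0·tanβl)/(Z_0 + jZ_L·tanβl) = 77.3 + j164 Ω
Γ_s = (Z_in − Z_s)/(Z_in + Z_s) = (27.3 + j164)/(127 + j164), |Γ_s| = 0.801
VSWR = (1 + |Γ_s|)/(1 − |Γ_s|)

VSWR ≈ 9.03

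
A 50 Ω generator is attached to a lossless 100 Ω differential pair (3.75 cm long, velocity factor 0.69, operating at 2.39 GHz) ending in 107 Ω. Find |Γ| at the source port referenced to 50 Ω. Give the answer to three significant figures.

|Γ| ≈ 0.354

λ = v/f = 0.69·c / 2.39 GHz = 0.0866 m
βl = 2π·l/λ = 2π × 0.433 = 156°
tan(βl) = -0.448
Z_in = Z_0·(Z_L + jZ_0·tanβl)/(Z_0 + jZ_L·tanβl) = 104 + j5.28 Ω
Γ_s = (Z_in − Z_s)/(Z_in + Z_s) = (54.5 + j5.28)/(154 + j5.28), |Γ_s| = 0.354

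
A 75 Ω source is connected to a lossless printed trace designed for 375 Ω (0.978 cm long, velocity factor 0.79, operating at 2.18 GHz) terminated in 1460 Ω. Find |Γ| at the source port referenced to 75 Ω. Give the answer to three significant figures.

λ = v/f = 0.79·c / 2.18 GHz = 0.109 m
βl = 2π·l/λ = 2π × 0.09 = 32.4°
tan(βl) = 0.634
Z_in = Z_0·(Z_L + jZ_0·tanβl)/(Z_0 + jZ_L·tanβl) = 288 − j474 Ω
Γ_s = (Z_in − Z_s)/(Z_in + Z_s) = (213 − j474)/(363 − j474), |Γ_s| = 0.87

|Γ| ≈ 0.87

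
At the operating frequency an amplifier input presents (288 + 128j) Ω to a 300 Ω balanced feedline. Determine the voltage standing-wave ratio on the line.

Γ = (Z_L − Z_0)/(Z_L + Z_0) = (-12 + j128)/(588 + j128)
|Γ| = 129/602 = 0.214
VSWR = (1 + |Γ|)/(1 − |Γ|) = 1.21/0.786

VSWR ≈ 1.54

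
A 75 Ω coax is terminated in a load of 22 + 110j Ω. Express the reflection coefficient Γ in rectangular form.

Γ ≈ 0.324 + j0.767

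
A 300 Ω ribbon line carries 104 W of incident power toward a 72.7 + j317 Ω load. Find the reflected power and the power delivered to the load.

|Γ| = |(-227.3 + j317)/(372.7 + j317)| = 0.797
|Γ|² = 0.636
P_refl = |Γ|²·P_inc = 66.1 W, P_del = (1 − |Γ|²)·P_inc = 37.9 W

P_reflected ≈ 66.1 W; P_delivered ≈ 37.9 W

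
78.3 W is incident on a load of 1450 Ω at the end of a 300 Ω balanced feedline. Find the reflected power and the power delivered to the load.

P_reflected ≈ 33.8 W; P_delivered ≈ 44.5 W

Γ = (1450 − 300)/(1450 + 300) = 0.657
|Γ|² = 0.432
P_refl = |Γ|²·P_inc = 33.8 W, P_del = (1 − |Γ|²)·P_inc = 44.5 W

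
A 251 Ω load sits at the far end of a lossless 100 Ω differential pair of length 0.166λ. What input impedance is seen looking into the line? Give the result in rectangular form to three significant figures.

Z_in ≈ 50.6 − j46.5 Ω

βl = 2π × 0.166 = 59.8°
tan(βl) = tan(59.8°) = 1.72
Z_in = Z_0·(Z_L + jZ_0·tanβl)/(Z_0 + jZ_L·tanβl)
     = 100·(251 + j172)/(100 + j431)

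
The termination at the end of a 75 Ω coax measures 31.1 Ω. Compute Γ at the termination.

Γ = (Z_L − Z_0)/(Z_L + Z_0) = (31.1 − 75)/(31.1 + 75) = -43.9/106.1

Γ = -0.414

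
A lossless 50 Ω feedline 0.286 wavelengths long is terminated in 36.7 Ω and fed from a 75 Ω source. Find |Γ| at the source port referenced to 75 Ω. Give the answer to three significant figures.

|Γ| ≈ 0.0939

βl = 2π × 0.286 = 103°
tan(βl) = -4.35
Z_in = Z_0·(Z_L + jZ_0·tanβl)/(Z_0 + jZ_L·tanβl) = 65.3 − j8.97 Ω
Γ_s = (Z_in − Z_s)/(Z_in + Z_s) = (-9.69 − j8.97)/(140 − j8.97), |Γ_s| = 0.0939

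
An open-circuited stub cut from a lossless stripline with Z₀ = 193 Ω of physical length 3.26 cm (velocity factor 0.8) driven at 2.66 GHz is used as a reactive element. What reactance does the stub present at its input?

λ = v/f = 0.8·c / 2.66 GHz = 0.0902 m
βl = 2π·l/λ = 2π × 0.361 = 130°
tan(βl) = -1.19
For an open-circuited stub, Z_in = −jZ_0·cot(βl) = −jZ_0/tan(βl)

X_in ≈ 162 Ω (inductive)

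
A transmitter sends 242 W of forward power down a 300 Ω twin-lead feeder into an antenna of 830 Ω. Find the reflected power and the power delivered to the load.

P_reflected ≈ 53.2 W; P_delivered ≈ 189 W

Γ = (830 − 300)/(830 + 300) = 0.469
|Γ|² = 0.22
P_refl = |Γ|²·P_inc = 53.2 W, P_del = (1 − |Γ|²)·P_inc = 189 W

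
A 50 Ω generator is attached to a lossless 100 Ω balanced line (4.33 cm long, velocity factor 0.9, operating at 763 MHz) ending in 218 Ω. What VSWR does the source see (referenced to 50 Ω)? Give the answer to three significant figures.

VSWR ≈ 3.01

λ = v/f = 0.9·c / 763 MHz = 0.354 m
βl = 2π·l/λ = 2π × 0.122 = 44.1°
tan(βl) = 0.967
Z_in = Z_0·(Z_L + jZ_0·tanβl)/(Z_0 + jZ_L·tanβl) = 77.5 − j66.6 Ω
Γ_s = (Z_in − Z_s)/(Z_in + Z_s) = (27.5 − j66.6)/(127 − j66.6), |Γ_s| = 0.501
VSWR = (1 + |Γ_s|)/(1 − |Γ_s|)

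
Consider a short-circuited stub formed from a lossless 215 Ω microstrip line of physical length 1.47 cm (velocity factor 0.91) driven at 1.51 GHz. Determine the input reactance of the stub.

λ = v/f = 0.91·c / 1.51 GHz = 0.181 m
βl = 2π·l/λ = 2π × 0.0813 = 29.3°
tan(βl) = 0.561
For a short-circuited stub, Z_in = jZ_0·tan(βl)

X_in ≈ 121 Ω (inductive)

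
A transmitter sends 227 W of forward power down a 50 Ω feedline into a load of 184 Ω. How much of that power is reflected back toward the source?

Γ = (184 − 50)/(184 + 50) = 0.573
|Γ|² = 0.328
P_refl = |Γ|²·P_inc = 74.4 W, P_del = (1 − |Γ|²)·P_inc = 153 W

P_reflected ≈ 74.4 W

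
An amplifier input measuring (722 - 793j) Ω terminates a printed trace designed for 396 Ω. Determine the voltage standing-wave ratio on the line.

VSWR ≈ 4.34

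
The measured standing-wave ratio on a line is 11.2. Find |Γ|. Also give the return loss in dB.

|Γ| = (S − 1)/(S + 1) = (11.2 − 1)/(11.2 + 1) = 10.2/12.2
RL = −20·log₁₀|Γ| = −20·log₁₀(0.836)

|Γ| ≈ 0.836; return loss ≈ 1.56 dB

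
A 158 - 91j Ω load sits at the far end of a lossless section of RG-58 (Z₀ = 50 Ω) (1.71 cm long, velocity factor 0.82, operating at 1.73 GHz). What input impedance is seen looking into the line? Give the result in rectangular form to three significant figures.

Z_in ≈ 18.4 − j36.3 Ω

λ = v/f = 0.82·c / 1.73 GHz = 0.142 m
βl = 2π·l/λ = 2π × 0.12 = 43.3°
tan(βl) = tan(43.3°) = 0.942
Z_in = Z_0·(Z_L + jZ_0·tanβl)/(Z_0 + jZ_L·tanβl)
     = 50·(158 − j43.9)/(136 + j149)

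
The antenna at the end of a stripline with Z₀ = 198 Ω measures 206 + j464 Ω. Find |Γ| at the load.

Γ = (Z_L − Z_0)/(Z_L + Z_0) = (8 + j464)/(404 + j464)
|Γ| = 464/615

|Γ| ≈ 0.754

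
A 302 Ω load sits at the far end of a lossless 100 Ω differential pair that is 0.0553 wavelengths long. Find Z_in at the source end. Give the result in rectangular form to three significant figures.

βl = 2π × 0.0553 = 19.9°
tan(βl) = tan(19.9°) = 0.362
Z_in = Z_0·(Z_L + jZ_0·tanβl)/(Z_0 + jZ_L·tanβl)
     = 100·(302 + j36.2)/(100 + j109)

Z_in ≈ 156 − j134 Ω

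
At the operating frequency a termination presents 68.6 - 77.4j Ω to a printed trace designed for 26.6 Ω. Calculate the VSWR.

VSWR ≈ 6.09

Γ = (Z_L − Z_0)/(Z_L + Z_0) = (42 − j77.4)/(95.2 − j77.4)
|Γ| = 88.1/123 = 0.718
VSWR = (1 + |Γ|)/(1 − |Γ|) = 1.72/0.282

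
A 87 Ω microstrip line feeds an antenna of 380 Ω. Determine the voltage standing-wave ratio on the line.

VSWR ≈ 4.37

Γ = (380 − 87)/(380 + 87) = 0.627
VSWR = (1 + 0.627)/(1 − 0.627)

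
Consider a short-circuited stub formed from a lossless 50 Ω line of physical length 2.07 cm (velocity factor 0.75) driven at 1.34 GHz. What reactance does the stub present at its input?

X_in ≈ 48.9 Ω (inductive)

λ = v/f = 0.75·c / 1.34 GHz = 0.168 m
βl = 2π·l/λ = 2π × 0.123 = 44.4°
tan(βl) = 0.979
For a short-circuited stub, Z_in = jZ_0·tan(βl)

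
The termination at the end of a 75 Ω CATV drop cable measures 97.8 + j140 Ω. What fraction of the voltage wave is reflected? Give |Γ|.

|Γ| ≈ 0.638

Γ = (Z_L − Z_0)/(Z_L + Z_0) = (22.8 + j140)/(172.8 + j140)
|Γ| = 142/222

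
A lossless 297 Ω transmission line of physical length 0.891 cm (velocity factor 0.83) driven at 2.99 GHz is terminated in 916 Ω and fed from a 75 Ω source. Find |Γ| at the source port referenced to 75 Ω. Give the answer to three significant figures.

λ = v/f = 0.83·c / 2.99 GHz = 0.0833 m
βl = 2π·l/λ = 2π × 0.107 = 38.5°
tan(βl) = 0.796
Z_in = Z_0·(Z_L + jZ_0·tanβl)/(Z_0 + jZ_L·tanβl) = 213 − j286 Ω
Γ_s = (Z_in − Z_s)/(Z_in + Z_s) = (138 − j286)/(288 − j286), |Γ_s| = 0.783

|Γ| ≈ 0.783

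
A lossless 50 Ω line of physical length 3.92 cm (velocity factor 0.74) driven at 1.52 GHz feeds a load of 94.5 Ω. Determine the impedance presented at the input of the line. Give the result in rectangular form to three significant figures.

Z_in ≈ 26.7 + j4.16 Ω

λ = v/f = 0.74·c / 1.52 GHz = 0.146 m
βl = 2π·l/λ = 2π × 0.268 = 96.6°
tan(βl) = tan(96.6°) = -8.61
Z_in = Z_0·(Z_L + jZ_0·tanβl)/(Z_0 + jZ_L·tanβl)
     = 50·(94.5 − j431)/(50 − j814)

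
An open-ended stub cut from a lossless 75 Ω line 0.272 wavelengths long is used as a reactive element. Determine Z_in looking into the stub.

βl = 2π × 0.272 = 97.9°
tan(βl) = -7.19
For an open-ended stub, Z_in = −jZ_0·cot(βl) = −jZ_0/tan(βl)

Z_in ≈ +j10.4 Ω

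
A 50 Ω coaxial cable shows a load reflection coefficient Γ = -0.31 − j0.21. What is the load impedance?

Z_L = Z_0·(1 + Γ)/(1 − Γ) = 50·(0.69 − j0.21)/(1.31 + j0.21)

Z_L ≈ 24.4 − j11.9 Ω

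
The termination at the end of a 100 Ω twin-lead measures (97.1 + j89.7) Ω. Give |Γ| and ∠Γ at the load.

Γ ≈ 0.414 ∠ 67.4°

Γ = (Z_L − Z_0)/(Z_L + Z_0) = (-2.9 + j89.7)/(197.1 + j89.7)
|Γ| = 89.7/217 = 0.414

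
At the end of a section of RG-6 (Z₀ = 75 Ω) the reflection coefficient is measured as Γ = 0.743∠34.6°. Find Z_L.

Z_L = Z_0·(1 + Γ)/(1 − Γ) = 75·(1.61 + j0.422)/(0.388 − j0.422)

Z_L ≈ 102 + j192 Ω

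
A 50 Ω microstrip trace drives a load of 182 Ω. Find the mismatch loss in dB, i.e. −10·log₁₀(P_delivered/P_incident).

mismatch loss ≈ 1.7 dB

Γ = (182 − 50)/(182 + 50) = 0.569
|Γ|² = 0.324, so P_del/P_inc = 1 − |Γ|² = 0.676
ML = −10·log₁₀(1 − |Γ|²)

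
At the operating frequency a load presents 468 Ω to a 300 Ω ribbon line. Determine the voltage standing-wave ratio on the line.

VSWR ≈ 1.56

For a purely resistive load, VSWR = R_L/Z_0 or Z_0/R_L (whichever > 1) = 468/300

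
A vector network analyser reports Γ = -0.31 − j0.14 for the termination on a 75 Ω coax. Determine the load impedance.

Z_L ≈ 38.2 − j12.1 Ω

Z_L = Z_0·(1 + Γ)/(1 − Γ) = 75·(0.69 − j0.14)/(1.31 + j0.14)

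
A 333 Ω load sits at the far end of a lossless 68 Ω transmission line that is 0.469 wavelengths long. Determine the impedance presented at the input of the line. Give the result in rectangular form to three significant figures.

Z_in ≈ 179 + j159 Ω

βl = 2π × 0.469 = 169°
tan(βl) = tan(169°) = -0.197
Z_in = Z_0·(Z_L + jZ_0·tanβl)/(Z_0 + jZ_L·tanβl)
     = 68·(333 − j13.4)/(68 − j65.7)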